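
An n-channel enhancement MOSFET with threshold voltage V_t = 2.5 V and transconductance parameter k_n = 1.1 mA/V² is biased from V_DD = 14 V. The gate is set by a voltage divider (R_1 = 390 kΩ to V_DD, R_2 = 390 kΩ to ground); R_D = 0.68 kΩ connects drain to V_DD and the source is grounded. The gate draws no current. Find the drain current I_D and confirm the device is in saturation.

I_D ≈ 11 mA

V_G = V_DD·R_2/(R_1+R_2) = 14×390/780 = 7 V. With the source grounded, V_GS = V_G = 7 V.
Assume saturation: I_D = (k_n/2)(V_GS − V_t)² = (1.1/2)×(7 − 2.5)² = 0.55×4.5² = 11.1 mA.
V_DS = V_DD − I_D·R_D = 14 − 11.1×0.68 = 6.43 V.
Saturation requires V_DS ≥ V_GS − V_t = 4.5 V; 6.43 ≥ 4.5 ✓.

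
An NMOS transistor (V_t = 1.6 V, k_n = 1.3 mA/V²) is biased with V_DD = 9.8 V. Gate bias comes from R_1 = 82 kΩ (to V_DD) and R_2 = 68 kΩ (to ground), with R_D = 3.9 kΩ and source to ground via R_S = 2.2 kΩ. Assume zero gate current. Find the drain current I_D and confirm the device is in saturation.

V_G = V_DD·R_2/(R_1+R_2) = 9.8×68/150 = 4.44 V.
Assume saturation: I_D = (k_n/2)(V_GS − V_t)² with V_GS = V_G − I_D·R_S = 4.44 − 2.2·I_D.
Substituting gives 3.15·I_D² − 9.13·I_D + 5.25 = 0, with roots I_D = 0.791 or 2.11 mA.
The root I_D = 2.11 mA gives V_GS = -0.202 V ≤ V_t, so take I_D = 0.791 mA.
Then V_GS = 2.7 V and V_DS = V_DD − I_D(R_D+R_S) = 9.8 − 0.791×6.1 = 4.98 V.
Saturation requires V_DS ≥ V_GS − V_t = 1.1 V; 4.98 ≥ 1.1 ✓.

I_D ≈ 0.79 mA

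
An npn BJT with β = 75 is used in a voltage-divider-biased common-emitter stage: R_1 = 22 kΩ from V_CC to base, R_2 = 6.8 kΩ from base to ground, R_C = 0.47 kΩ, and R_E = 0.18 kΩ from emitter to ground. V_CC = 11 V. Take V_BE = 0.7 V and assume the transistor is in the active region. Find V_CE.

Thevenize the base divider: V_Th = V_CC·R_2/(R_1+R_2) = 11×6.8/28.8 = 2.6 V, R_Th = R_1‖R_2 = 5.19 kΩ.
Base-emitter loop: V_Th = I_B·R_Th + V_BE + (β+1)I_B·R_E, so I_B = (2.6 − 0.7) / (5.19 + 76×0.18) = 0.101 mA.
I_C = β·I_B = 75×0.101 = 7.54 mA, and I_E = (β+1)I_B = 7.64 mA.
V_CE = V_CC − I_C·R_C − I_E·R_E = 11 − 7.54×0.47 − 7.64×0.18 = 6.08 V.
V_CE = 6.08 V > 0.2 V confirms active-region operation.

V_CE ≈ 6.1 V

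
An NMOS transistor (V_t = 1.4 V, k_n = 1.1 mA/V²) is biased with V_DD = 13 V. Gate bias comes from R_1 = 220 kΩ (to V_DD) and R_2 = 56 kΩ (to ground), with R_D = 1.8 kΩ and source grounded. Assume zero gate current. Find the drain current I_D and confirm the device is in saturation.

I_D ≈ 0.84 mA

V_G = V_DD·R_2/(R_1+R_2) = 13×56/276 = 2.64 V. With the source grounded, V_GS = V_G = 2.64 V.
Assume saturation: I_D = (k_n/2)(V_GS − V_t)² = (1.1/2)×(2.64 − 1.4)² = 0.55×1.24² = 0.843 mA.
V_DS = V_DD − I_D·R_D = 13 − 0.843×1.8 = 11.5 V.
Saturation requires V_DS ≥ V_GS − V_t = 1.24 V; 11.5 ≥ 1.24 ✓.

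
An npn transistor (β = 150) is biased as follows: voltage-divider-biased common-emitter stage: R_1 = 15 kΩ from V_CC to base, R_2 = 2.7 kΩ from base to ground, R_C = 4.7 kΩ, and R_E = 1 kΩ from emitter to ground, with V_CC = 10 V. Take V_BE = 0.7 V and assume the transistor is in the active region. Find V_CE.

V_CE ≈ 5.4 V

Thevenize the base divider: V_Th = V_CC·R_2/(R_1+R_2) = 10×2.7/17.7 = 1.53 V, R_Th = R_1‖R_2 = 2.29 kΩ.
Base-emitter loop: V_Th = I_B·R_Th + V_BE + (β+1)I_B·R_E, so I_B = (1.53 − 0.7) / (2.29 + 151×1) = 0.00538 mA.
I_C = β·I_B = 150×0.00538 = 0.808 mA, and I_E = (β+1)I_B = 0.813 mA.
V_CE = V_CC − I_C·R_C − I_E·R_E = 10 − 0.808×4.7 − 0.813×1 = 5.39 V.
V_CE = 5.39 V > 0.2 V confirms active-region operation.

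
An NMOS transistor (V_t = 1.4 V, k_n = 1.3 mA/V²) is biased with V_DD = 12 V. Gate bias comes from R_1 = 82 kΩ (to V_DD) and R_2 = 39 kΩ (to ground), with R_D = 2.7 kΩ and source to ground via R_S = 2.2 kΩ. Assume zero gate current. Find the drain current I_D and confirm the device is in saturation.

V_G = V_DD·R_2/(R_1+R_2) = 12×39/121 = 3.87 V.
Assume saturation: I_D = (k_n/2)(V_GS − V_t)² with V_GS = V_G − I_D·R_S = 3.87 − 2.2·I_D.
Substituting gives 3.15·I_D² − 8.06·I_D + 3.96 = 0, with roots I_D = 0.663 or 1.9 mA.
The root I_D = 1.9 mA gives V_GS = -0.309 V ≤ V_t, so take I_D = 0.663 mA.
Then V_GS = 2.41 V and V_DS = V_DD − I_D(R_D+R_S) = 12 − 0.663×4.9 = 8.75 V.
Saturation requires V_DS ≥ V_GS − V_t = 1.01 V; 8.75 ≥ 1.01 ✓.

I_D ≈ 0.66 mA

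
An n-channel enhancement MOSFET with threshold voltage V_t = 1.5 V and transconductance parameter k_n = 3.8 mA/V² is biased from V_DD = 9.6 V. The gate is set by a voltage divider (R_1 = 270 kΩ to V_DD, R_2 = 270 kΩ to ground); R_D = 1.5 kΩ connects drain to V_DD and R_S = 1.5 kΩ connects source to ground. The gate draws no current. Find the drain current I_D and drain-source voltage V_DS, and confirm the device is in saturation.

I_D ≈ 1.6 mA, V_DS ≈ 4.8 V

V_G = V_DD·R_2/(R_1+R_2) = 9.6×270/540 = 4.8 V.
Assume saturation: I_D = (k_n/2)(V_GS − V_t)² with V_GS = V_G − I_D·R_S = 4.8 − 1.5·I_D.
Substituting gives 4.27·I_D² − 19.8·I_D + 20.7 = 0, with roots I_D = 1.59 or 3.04 mA.
The root I_D = 3.04 mA gives V_GS = 0.234 V ≤ V_t, so take I_D = 1.59 mA.
Then V_GS = 2.41 V and V_DS = V_DD − I_D(R_D+R_S) = 9.6 − 1.59×3 = 4.83 V.
Saturation requires V_DS ≥ V_GS − V_t = 0.915 V; 4.83 ≥ 0.915 ✓.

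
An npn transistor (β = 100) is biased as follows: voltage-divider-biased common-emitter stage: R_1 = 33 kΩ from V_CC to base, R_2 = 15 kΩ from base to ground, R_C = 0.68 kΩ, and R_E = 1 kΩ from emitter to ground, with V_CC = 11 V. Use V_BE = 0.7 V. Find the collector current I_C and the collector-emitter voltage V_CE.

I_C ≈ 2.5 mA, V_CE ≈ 6.8 V

Thevenize the base divider: V_Th = V_CC·R_2/(R_1+R_2) = 11×15/48 = 3.44 V, R_Th = R_1‖R_2 = 10.3 kΩ.
Base-emitter loop: V_Th = I_B·R_Th + V_BE + (β+1)I_B·R_E, so I_B = (3.44 − 0.7) / (10.3 + 101×1) = 0.0246 mA.
I_C = β·I_B = 100×0.0246 = 2.46 mA, and I_E = (β+1)I_B = 2.48 mA.
V_CE = V_CC − I_C·R_C − I_E·R_E = 11 − 2.46×0.68 − 2.48×1 = 6.84 V.
V_CE = 6.84 V > 0.2 V confirms active-region operation.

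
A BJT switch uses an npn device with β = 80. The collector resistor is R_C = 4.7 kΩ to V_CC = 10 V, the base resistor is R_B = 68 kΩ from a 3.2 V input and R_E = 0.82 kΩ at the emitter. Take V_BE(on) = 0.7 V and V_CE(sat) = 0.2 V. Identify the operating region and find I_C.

active; I_C ≈ 1.5 mA

Assume active. Base-emitter loop: I_B = (V_BB − V_BE)/(R_B + (β+1)R_E) = (3.2 − 0.7)/(68 + 81×0.82) = 0.0186 mA.
I_C = β·I_B = 80×0.0186 = 1.49 mA.
V_CE = V_CC − I_C·R_C − I_E·R_E = 10 − 1.49×4.7 − 1.51×0.82 = 1.77 V > V_CE(sat), so the active-region assumption holds.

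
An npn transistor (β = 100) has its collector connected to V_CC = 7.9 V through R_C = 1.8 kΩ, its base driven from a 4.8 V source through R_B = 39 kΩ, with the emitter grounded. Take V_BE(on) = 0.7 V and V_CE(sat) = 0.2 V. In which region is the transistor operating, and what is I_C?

Assume active: I_B = (4.8 − 0.7)/39 = 0.105 mA, giving I_C = β·I_B = 10.5 mA.
But then V_CE = 7.9 − 10.5×1.8 = -11 V < V_CE(sat) = 0.2 V — impossible in the active region.
So the transistor is saturated. With V_CE = 0.2 V, I_C = (V_CC − 0.2)/R_C = 7.7/1.8 = 4.28 mA.
Check: β·I_B = 10.5 mA > I_C = 4.28 mA, confirming saturation.

saturation; I_C ≈ 4.3 mA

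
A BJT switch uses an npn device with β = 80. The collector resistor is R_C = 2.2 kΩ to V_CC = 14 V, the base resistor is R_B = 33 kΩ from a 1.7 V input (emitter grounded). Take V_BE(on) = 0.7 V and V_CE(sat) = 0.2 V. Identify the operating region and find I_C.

Assume active. Base-emitter loop: I_B = (V_BB − V_BE)/R_B = (1.7 − 0.7)/33 = 0.0303 mA.
I_C = β·I_B = 80×0.0303 = 2.42 mA.
V_CE = V_CC − I_C·R_C = 14 − 2.42×2.2 = 8.67 V > V_CE(sat), so the active-region assumption holds.

active; I_C ≈ 2.4 mA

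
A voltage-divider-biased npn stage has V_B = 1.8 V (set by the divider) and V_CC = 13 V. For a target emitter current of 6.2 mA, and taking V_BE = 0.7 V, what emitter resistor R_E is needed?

V_E = V_B − V_BE = 1.8 − 0.7 = 1.1 V.
R_E = V_E / I_E = 1.1 / 6.2 = 0.177 kΩ.

R_E ≈ 0.18 kΩ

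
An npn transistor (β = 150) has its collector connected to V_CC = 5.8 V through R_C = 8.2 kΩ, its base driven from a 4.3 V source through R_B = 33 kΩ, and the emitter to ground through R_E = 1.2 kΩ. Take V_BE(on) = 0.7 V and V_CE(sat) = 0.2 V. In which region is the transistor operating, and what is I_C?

saturation; I_C ≈ 0.58 mA

Assume active: I_B = (4.3 − 0.7)/(33 + 151×1.2) = 0.0168 mA, I_C = β·I_B = 2.52 mA.
Then V_CE = 5.8 − 2.52×8.2 − 2.54×1.2 = -17.9 V < 0.2 V — the active assumption fails.
Re-solve with V_CE = 0.2 V. KCL at the emitter: V_E/R_E = (V_BB−0.7−V_E)/R_B + (V_CC−0.2−V_E)/R_C, giving V_E = 0.804 V.
I_C = (V_CC − 0.2 − V_E)/R_C = (5.6 − 0.804)/8.2 = 0.585 mA.
Check: I_B = (3.6 − 0.804)/33 = 0.0847 mA, and β·I_B = 12.7 mA > I_C, confirming saturation.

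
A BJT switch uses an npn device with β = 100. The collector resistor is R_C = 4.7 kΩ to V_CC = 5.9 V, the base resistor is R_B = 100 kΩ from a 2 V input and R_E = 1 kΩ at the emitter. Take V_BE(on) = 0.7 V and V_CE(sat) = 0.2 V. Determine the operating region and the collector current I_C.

active; I_C ≈ 0.65 mA

Assume active. Base-emitter loop: I_B = (V_BB − V_BE)/(R_B + (β+1)R_E) = (2 − 0.7)/(100 + 101×1) = 0.00647 mA.
I_C = β·I_B = 100×0.00647 = 0.647 mA.
V_CE = V_CC − I_C·R_C − I_E·R_E = 5.9 − 0.647×4.7 − 0.653×1 = 2.21 V > V_CE(sat), so the active-region assumption holds.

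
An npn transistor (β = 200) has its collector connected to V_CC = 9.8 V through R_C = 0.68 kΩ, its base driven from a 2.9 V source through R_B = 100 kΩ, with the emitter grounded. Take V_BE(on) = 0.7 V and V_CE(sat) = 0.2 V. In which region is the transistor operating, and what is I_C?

active; I_C ≈ 4.4 mA

Assume active. Base-emitter loop: I_B = (V_BB − V_BE)/R_B = (2.9 − 0.7)/100 = 0.022 mA.
I_C = β·I_B = 200×0.022 = 4.4 mA.
V_CE = V_CC − I_C·R_C = 9.8 − 4.4×0.68 = 6.81 V > V_CE(sat), so the active-region assumption holds.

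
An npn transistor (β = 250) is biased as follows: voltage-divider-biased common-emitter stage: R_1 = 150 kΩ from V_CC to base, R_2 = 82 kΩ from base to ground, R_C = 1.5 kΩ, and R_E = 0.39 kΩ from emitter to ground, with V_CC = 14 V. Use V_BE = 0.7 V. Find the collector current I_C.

Thevenize the base divider: V_Th = V_CC·R_2/(R_1+R_2) = 14×82/232 = 4.95 V, R_Th = R_1‖R_2 = 53 kΩ.
Base-emitter loop: V_Th = I_B·R_Th + V_BE + (β+1)I_B·R_E, so I_B = (4.95 − 0.7) / (53 + 251×0.39) = 0.0282 mA.
I_C = β·I_B = 250×0.0282 = 7.04 mA, and I_E = (β+1)I_B = 7.07 mA.
V_CE = V_CC − I_C·R_C − I_E·R_E = 14 − 7.04×1.5 − 7.07×0.39 = 0.687 V.
V_CE = 0.687 V > 0.2 V confirms active-region operation.

I_C ≈ 7 mA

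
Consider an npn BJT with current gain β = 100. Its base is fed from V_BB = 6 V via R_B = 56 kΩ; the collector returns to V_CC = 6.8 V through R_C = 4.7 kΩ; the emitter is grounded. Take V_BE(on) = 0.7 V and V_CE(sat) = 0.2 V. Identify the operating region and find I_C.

Assume active: I_B = (6 − 0.7)/56 = 0.0946 mA, giving I_C = β·I_B = 9.46 mA.
But then V_CE = 6.8 − 9.46×4.7 = -37.7 V < V_CE(sat) = 0.2 V — impossible in the active region.
So the transistor is saturated. With V_CE = 0.2 V, I_C = (V_CC − 0.2)/R_C = 6.6/4.7 = 1.4 mA.
Check: β·I_B = 9.46 mA > I_C = 1.4 mA, confirming saturation.

saturation; I_C ≈ 1.4 mA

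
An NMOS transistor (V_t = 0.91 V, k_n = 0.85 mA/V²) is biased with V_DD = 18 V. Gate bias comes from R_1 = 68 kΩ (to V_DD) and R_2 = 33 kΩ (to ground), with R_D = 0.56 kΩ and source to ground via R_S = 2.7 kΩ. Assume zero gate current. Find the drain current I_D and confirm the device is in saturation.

I_D ≈ 1.2 mA

V_G = V_DD·R_2/(R_1+R_2) = 18×33/101 = 5.88 V.
Assume saturation: I_D = (k_n/2)(V_GS − V_t)² with V_GS = V_G − I_D·R_S = 5.88 − 2.7·I_D.
Substituting gives 3.1·I_D² − 12.4·I_D + 10.5 = 0, with roots I_D = 1.21 or 2.79 mA.
The root I_D = 2.79 mA gives V_GS = -1.65 V ≤ V_t, so take I_D = 1.21 mA.
Then V_GS = 2.6 V and V_DS = V_DD − I_D(R_D+R_S) = 18 − 1.21×3.26 = 14 V.
Saturation requires V_DS ≥ V_GS − V_t = 1.69 V; 14 ≥ 1.69 ✓.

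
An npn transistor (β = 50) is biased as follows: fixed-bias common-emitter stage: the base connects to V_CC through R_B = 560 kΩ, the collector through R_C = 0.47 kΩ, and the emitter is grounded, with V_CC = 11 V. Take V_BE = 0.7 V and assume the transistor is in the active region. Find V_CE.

V_CE ≈ 11 V

Base loop: V_CC = I_B·R_B + V_BE, so I_B = (11 − 0.7)/560 kΩ = 0.0184 mA.
In the active region I_C = β·I_B = 50 × 0.0184 = 0.92 mA.
Collector loop: V_CE = V_CC − I_C·R_C = 11 − 0.92×0.47 = 10.6 V.
Since V_CE = 10.6 V > V_CE(sat) ≈ 0.2 V, the transistor is in the active region as assumed.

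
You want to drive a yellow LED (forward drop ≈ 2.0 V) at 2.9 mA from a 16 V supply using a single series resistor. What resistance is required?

R ≈ 4.8 kΩ

The resistor drops V_S − V_D = 16 − 2.0 = 14 V at 2.9 mA.
R = 14 V / 2.9 mA = 4.83 kΩ.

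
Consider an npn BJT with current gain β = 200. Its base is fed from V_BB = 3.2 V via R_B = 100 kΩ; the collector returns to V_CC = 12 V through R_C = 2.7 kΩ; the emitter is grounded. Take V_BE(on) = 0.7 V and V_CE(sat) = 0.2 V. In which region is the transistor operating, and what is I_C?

Assume active: I_B = (3.2 − 0.7)/100 = 0.025 mA, giving I_C = β·I_B = 5 mA.
But then V_CE = 12 − 5×2.7 = -1.5 V < V_CE(sat) = 0.2 V — impossible in the active region.
So the transistor is saturated. With V_CE = 0.2 V, I_C = (V_CC − 0.2)/R_C = 11.8/2.7 = 4.37 mA.
Check: β·I_B = 5 mA > I_C = 4.37 mA, confirming saturation.

saturation; I_C ≈ 4.4 mA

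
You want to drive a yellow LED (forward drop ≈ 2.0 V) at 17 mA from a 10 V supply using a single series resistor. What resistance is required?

The resistor drops V_S − V_D = 10 − 2.0 = 8 V at 17 mA.
R = 8 V / 17 mA = 0.471 kΩ.

R ≈ 0.47 kΩ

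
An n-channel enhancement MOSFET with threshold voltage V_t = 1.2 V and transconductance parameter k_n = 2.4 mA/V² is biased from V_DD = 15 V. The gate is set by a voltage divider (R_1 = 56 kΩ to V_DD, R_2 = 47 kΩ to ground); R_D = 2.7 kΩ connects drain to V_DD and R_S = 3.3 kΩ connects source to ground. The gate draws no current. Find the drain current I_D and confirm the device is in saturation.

V_G = V_DD·R_2/(R_1+R_2) = 15×47/103 = 6.84 V.
Assume saturation: I_D = (k_n/2)(V_GS − V_t)² with V_GS = V_G − I_D·R_S = 6.84 − 3.3·I_D.
Substituting gives 13.1·I_D² − 45.7·I_D + 38.2 = 0, with roots I_D = 1.38 or 2.11 mA.
The root I_D = 2.11 mA gives V_GS = -0.127 V ≤ V_t, so take I_D = 1.38 mA.
Then V_GS = 2.27 V and V_DS = V_DD − I_D(R_D+R_S) = 15 − 1.38×6 = 6.69 V.
Saturation requires V_DS ≥ V_GS − V_t = 1.07 V; 6.69 ≥ 1.07 ✓.

I_D ≈ 1.4 mA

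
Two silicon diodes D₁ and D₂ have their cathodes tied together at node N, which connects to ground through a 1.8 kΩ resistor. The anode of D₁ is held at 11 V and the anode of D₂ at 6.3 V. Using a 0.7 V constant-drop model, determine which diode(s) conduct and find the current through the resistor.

Assume both conduct. Then node N would need to be at both 11−0.7 = 10.3 V and 6.3−0.7 = 5.6 V, which is impossible.
Assume only D₁ conducts: V_N = 11 − 0.7 = 10.3 V, so I_R = 10.3/1.8 = 5.72 mA.
Check D₂: its anode-to-cathode voltage is 6.3 − 10.3 = -4 V < 0.7 V, so it is off. The assumption is consistent.

Only D₁ conducts; I_R ≈ 5.7 mA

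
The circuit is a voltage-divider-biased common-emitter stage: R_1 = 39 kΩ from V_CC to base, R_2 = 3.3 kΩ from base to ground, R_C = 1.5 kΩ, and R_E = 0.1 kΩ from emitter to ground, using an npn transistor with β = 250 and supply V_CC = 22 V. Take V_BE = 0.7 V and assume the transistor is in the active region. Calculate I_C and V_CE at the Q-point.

Thevenize the base divider: V_Th = V_CC·R_2/(R_1+R_2) = 22×3.3/42.3 = 1.72 V, R_Th = R_1‖R_2 = 3.04 kΩ.
Base-emitter loop: V_Th = I_B·R_Th + V_BE + (β+1)I_B·R_E, so I_B = (1.72 − 0.7) / (3.04 + 251×0.1) = 0.0361 mA.
I_C = β·I_B = 250×0.0361 = 9.03 mA, and I_E = (β+1)I_B = 9.06 mA.
V_CE = V_CC − I_C·R_C − I_E·R_E = 22 − 9.03×1.5 − 9.06×0.1 = 7.55 V.
V_CE = 7.55 V > 0.2 V confirms active-region operation.

I_C ≈ 9 mA, V_CE ≈ 7.6 V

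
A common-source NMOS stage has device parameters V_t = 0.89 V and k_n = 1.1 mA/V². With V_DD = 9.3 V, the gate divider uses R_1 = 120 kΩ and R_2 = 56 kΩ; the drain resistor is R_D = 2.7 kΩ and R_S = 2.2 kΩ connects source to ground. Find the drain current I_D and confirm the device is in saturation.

V_G = V_DD·R_2/(R_1+R_2) = 9.3×56/176 = 2.96 V.
Assume saturation: I_D = (k_n/2)(V_GS − V_t)² with V_GS = V_G − I_D·R_S = 2.96 − 2.2·I_D.
Substituting gives 2.66·I_D² − 6.01·I_D + 2.35 = 0, with roots I_D = 0.505 or 1.75 mA.
The root I_D = 1.75 mA gives V_GS = -0.895 V ≤ V_t, so take I_D = 0.505 mA.
Then V_GS = 1.85 V and V_DS = V_DD − I_D(R_D+R_S) = 9.3 − 0.505×4.9 = 6.83 V.
Saturation requires V_DS ≥ V_GS − V_t = 0.958 V; 6.83 ≥ 0.958 ✓.

I_D ≈ 0.5 mA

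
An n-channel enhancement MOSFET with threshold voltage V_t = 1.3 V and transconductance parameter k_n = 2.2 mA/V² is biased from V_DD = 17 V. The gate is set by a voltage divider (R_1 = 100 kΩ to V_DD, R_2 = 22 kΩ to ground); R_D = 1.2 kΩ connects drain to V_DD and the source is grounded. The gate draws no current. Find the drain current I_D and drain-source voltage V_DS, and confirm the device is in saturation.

I_D ≈ 3.4 mA, V_DS ≈ 13 V

V_G = V_DD·R_2/(R_1+R_2) = 17×22/122 = 3.07 V. With the source grounded, V_GS = V_G = 3.07 V.
Assume saturation: I_D = (k_n/2)(V_GS − V_t)² = (2.2/2)×(3.07 − 1.3)² = 1.1×1.77² = 3.43 mA.
V_DS = V_DD − I_D·R_D = 17 − 3.43×1.2 = 12.9 V.
Saturation requires V_DS ≥ V_GS − V_t = 1.77 V; 12.9 ≥ 1.77 ✓.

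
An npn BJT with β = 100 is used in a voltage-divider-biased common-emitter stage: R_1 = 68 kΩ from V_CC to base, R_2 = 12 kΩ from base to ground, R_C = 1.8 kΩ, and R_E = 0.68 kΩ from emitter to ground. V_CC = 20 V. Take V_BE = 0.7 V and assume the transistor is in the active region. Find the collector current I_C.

I_C ≈ 2.9 mA

Thevenize the base divider: V_Th = V_CC·R_2/(R_1+R_2) = 20×12/80 = 3 V, R_Th = R_1‖R_2 = 10.2 kΩ.
Base-emitter loop: V_Th = I_B·R_Th + V_BE + (β+1)I_B·R_E, so I_B = (3 − 0.7) / (10.2 + 101×0.68) = 0.0292 mA.
I_C = β·I_B = 100×0.0292 = 2.92 mA, and I_E = (β+1)I_B = 2.94 mA.
V_CE = V_CC − I_C·R_C − I_E·R_E = 20 − 2.92×1.8 − 2.94×0.68 = 12.7 V.
V_CE = 12.7 V > 0.2 V confirms active-region operation.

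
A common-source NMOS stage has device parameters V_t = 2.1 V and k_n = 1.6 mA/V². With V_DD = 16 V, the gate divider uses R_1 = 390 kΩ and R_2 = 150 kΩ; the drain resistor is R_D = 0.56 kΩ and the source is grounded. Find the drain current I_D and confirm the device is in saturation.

I_D ≈ 4.4 mA

V_G = V_DD·R_2/(R_1+R_2) = 16×150/540 = 4.44 V. With the source grounded, V_GS = V_G = 4.44 V.
Assume saturation: I_D = (k_n/2)(V_GS − V_t)² = (1.6/2)×(4.44 − 2.1)² = 0.8×2.34² = 4.4 mA.
V_DS = V_DD − I_D·R_D = 16 − 4.4×0.56 = 13.5 V.
Saturation requires V_DS ≥ V_GS − V_t = 2.34 V; 13.5 ≥ 2.34 ✓.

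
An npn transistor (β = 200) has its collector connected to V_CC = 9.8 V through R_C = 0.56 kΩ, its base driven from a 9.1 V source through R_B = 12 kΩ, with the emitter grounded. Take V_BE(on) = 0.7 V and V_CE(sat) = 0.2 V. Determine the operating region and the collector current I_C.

saturation; I_C ≈ 17 mA

Assume active: I_B = (9.1 − 0.7)/12 = 0.7 mA, giving I_C = β·I_B = 140 mA.
But then V_CE = 9.8 − 140×0.56 = -68.6 V < V_CE(sat) = 0.2 V — impossible in the active region.
So the transistor is saturated. With V_CE = 0.2 V, I_C = (V_CC − 0.2)/R_C = 9.6/0.56 = 17.1 mA.
Check: β·I_B = 140 mA > I_C = 17.1 mA, confirming saturation.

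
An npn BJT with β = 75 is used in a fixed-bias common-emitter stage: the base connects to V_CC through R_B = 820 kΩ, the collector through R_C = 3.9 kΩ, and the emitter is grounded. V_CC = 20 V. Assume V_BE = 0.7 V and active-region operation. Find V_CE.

V_CE ≈ 13 V

Base loop: V_CC = I_B·R_B + V_BE, so I_B = (20 − 0.7)/820 kΩ = 0.0235 mA.
In the active region I_C = β·I_B = 75 × 0.0235 = 1.77 mA.
Collector loop: V_CE = V_CC − I_C·R_C = 20 − 1.77×3.9 = 13.1 V.
Since V_CE = 13.1 V > V_CE(sat) ≈ 0.2 V, the transistor is in the active region as assumed.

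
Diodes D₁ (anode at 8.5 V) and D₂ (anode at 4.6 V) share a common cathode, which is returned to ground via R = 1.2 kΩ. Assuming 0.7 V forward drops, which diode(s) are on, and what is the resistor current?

Assume both conduct. Then node N would need to be at both 8.5−0.7 = 7.8 V and 4.6−0.7 = 3.9 V, which is impossible.
Assume only D₁ conducts: V_N = 8.5 − 0.7 = 7.8 V, so I_R = 7.8/1.2 = 6.5 mA.
Check D₂: its anode-to-cathode voltage is 4.6 − 7.8 = -3.2 V < 0.7 V, so it is off. The assumption is consistent.

Only D₁ conducts; I_R ≈ 6.5 mA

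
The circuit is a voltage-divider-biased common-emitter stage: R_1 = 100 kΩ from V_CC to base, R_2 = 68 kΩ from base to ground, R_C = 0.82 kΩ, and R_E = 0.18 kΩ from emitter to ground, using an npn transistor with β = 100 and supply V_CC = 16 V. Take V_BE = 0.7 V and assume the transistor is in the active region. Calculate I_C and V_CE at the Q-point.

I_C ≈ 9.8 mA, V_CE ≈ 6.1 V

Thevenize the base divider: V_Th = V_CC·R_2/(R_1+R_2) = 16×68/168 = 6.48 V, R_Th = R_1‖R_2 = 40.5 kΩ.
Base-emitter loop: V_Th = I_B·R_Th + V_BE + (β+1)I_B·R_E, so I_B = (6.48 − 0.7) / (40.5 + 101×0.18) = 0.0985 mA.
I_C = β·I_B = 100×0.0985 = 9.85 mA, and I_E = (β+1)I_B = 9.95 mA.
V_CE = V_CC − I_C·R_C − I_E·R_E = 16 − 9.85×0.82 − 9.95×0.18 = 6.13 V.
V_CE = 6.13 V > 0.2 V confirms active-region operation.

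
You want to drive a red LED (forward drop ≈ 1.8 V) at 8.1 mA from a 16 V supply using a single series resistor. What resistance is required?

R ≈ 1.8 kΩ

The resistor drops V_S − V_D = 16 − 1.8 = 14.2 V at 8.1 mA.
R = 14.2 V / 8.1 mA = 1.75 kΩ.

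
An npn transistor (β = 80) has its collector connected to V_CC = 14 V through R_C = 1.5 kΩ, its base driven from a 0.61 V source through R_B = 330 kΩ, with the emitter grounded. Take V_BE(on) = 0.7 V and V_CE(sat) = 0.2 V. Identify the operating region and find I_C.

cutoff; I_C ≈ 0

V_BB = 0.61 V ≤ V_BE(on) = 0.7 V, so the base-emitter junction is not forward biased.
The transistor is in cutoff: I_B = I_C = 0.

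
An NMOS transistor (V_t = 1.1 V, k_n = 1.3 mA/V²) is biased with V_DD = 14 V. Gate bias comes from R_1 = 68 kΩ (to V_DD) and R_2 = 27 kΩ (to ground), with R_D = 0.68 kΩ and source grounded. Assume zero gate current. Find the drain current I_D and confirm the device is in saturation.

I_D ≈ 5.4 mA

V_G = V_DD·R_2/(R_1+R_2) = 14×27/95 = 3.98 V. With the source grounded, V_GS = V_G = 3.98 V.
Assume saturation: I_D = (k_n/2)(V_GS − V_t)² = (1.3/2)×(3.98 − 1.1)² = 0.65×2.88² = 5.39 mA.
V_DS = V_DD − I_D·R_D = 14 − 5.39×0.68 = 10.3 V.
Saturation requires V_DS ≥ V_GS − V_t = 2.88 V; 10.3 ≥ 2.88 ✓.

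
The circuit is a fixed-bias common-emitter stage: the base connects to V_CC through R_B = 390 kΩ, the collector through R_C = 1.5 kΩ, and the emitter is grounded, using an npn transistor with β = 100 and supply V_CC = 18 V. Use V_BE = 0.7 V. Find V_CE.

V_CE ≈ 11 V

Base loop: V_CC = I_B·R_B + V_BE, so I_B = (18 − 0.7)/390 kΩ = 0.0444 mA.
In the active region I_C = β·I_B = 100 × 0.0444 = 4.44 mA.
Collector loop: V_CE = V_CC − I_C·R_C = 18 − 4.44×1.5 = 11.3 V.
Since V_CE = 11.3 V > V_CE(sat) ≈ 0.2 V, the transistor is in the active region as assumed.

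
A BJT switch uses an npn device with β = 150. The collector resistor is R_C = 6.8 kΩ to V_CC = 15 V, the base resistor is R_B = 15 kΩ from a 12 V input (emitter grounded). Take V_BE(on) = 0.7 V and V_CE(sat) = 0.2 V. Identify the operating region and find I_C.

saturation; I_C ≈ 2.2 mA

Assume active: I_B = (12 − 0.7)/15 = 0.753 mA, giving I_C = β·I_B = 113 mA.
But then V_CE = 15 − 113×6.8 = -753 V < V_CE(sat) = 0.2 V — impossible in the active region.
So the transistor is saturated. With V_CE = 0.2 V, I_C = (V_CC − 0.2)/R_C = 14.8/6.8 = 2.18 mA.
Check: β·I_B = 113 mA > I_C = 2.18 mA, confirming saturation.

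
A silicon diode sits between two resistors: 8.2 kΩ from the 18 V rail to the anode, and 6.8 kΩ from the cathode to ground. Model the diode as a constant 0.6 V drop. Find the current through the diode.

The two resistors are in series with the diode, so KVL gives 18 = I·8.2 + 0.6 + I·6.8.
I = (18 − 0.6) / (8.2 + 6.8) kΩ = 17.4 / 15 = 1.16 mA.

I ≈ 1.2 mA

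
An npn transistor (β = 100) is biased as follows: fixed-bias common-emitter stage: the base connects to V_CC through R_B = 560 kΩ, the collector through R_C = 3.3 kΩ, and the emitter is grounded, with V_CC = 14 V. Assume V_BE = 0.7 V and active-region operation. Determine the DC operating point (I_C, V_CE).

Base loop: V_CC = I_B·R_B + V_BE, so I_B = (14 − 0.7)/560 kΩ = 0.0238 mA.
In the active region I_C = β·I_B = 100 × 0.0238 = 2.38 mA.
Collector loop: V_CE = V_CC − I_C·R_C = 14 − 2.38×3.3 = 6.16 V.
Since V_CE = 6.16 V > V_CE(sat) ≈ 0.2 V, the transistor is in the active region as assumed.

I_C ≈ 2.4 mA, V_CE ≈ 6.2 V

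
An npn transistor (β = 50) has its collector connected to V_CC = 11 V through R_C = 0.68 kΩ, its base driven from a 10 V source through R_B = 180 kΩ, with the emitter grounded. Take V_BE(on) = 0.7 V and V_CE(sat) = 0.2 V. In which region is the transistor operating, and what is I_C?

Assume active. Base-emitter loop: I_B = (V_BB − V_BE)/R_B = (10 − 0.7)/180 = 0.0517 mA.
I_C = β·I_B = 50×0.0517 = 2.58 mA.
V_CE = V_CC − I_C·R_C = 11 − 2.58×0.68 = 9.24 V > V_CE(sat), so the active-region assumption holds.

active; I_C ≈ 2.6 mA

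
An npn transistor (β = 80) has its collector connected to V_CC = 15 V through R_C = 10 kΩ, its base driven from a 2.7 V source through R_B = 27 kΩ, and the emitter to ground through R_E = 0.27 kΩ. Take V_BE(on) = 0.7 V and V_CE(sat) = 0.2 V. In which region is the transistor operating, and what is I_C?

saturation; I_C ≈ 1.4 mA

Assume active: I_B = (2.7 − 0.7)/(27 + 81×0.27) = 0.0409 mA, I_C = β·I_B = 3.27 mA.
Then V_CE = 15 − 3.27×10 − 3.31×0.27 = -18.6 V < 0.2 V — the active assumption fails.
Re-solve with V_CE = 0.2 V. KCL at the emitter: V_E/R_E = (V_BB−0.7−V_E)/R_B + (V_CC−0.2−V_E)/R_C, giving V_E = 0.405 V.
I_C = (V_CC − 0.2 − V_E)/R_C = (14.8 − 0.405)/10 = 1.44 mA.
Check: I_B = (2 − 0.405)/27 = 0.0591 mA, and β·I_B = 4.73 mA > I_C, confirming saturation.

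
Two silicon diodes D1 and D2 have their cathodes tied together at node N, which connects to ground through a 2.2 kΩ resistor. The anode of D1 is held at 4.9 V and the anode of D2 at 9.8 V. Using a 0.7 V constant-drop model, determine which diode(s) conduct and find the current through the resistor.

Only D2 conducts; I_R ≈ 4.1 mA

Assume both conduct. Then node N would need to be at both 4.9−0.7 = 4.2 V and 9.8−0.7 = 9.1 V, which is impossible.
Assume only D2 conducts: V_N = 9.8 − 0.7 = 9.1 V, so I_R = 9.1/2.2 = 4.14 mA.
Check D1: its anode-to-cathode voltage is 4.9 − 9.1 = -4.2 V < 0.7 V, so it is off. The assumption is consistent.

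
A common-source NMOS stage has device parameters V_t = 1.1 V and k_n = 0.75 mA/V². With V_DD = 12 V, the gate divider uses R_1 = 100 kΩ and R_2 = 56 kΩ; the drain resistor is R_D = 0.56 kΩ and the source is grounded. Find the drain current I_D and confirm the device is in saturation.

V_G = V_DD·R_2/(R_1+R_2) = 12×56/156 = 4.31 V. With the source grounded, V_GS = V_G = 4.31 V.
Assume saturation: I_D = (k_n/2)(V_GS − V_t)² = (0.75/2)×(4.31 − 1.1)² = 0.375×3.21² = 3.86 mA.
V_DS = V_DD − I_D·R_D = 12 − 3.86×0.56 = 9.84 V.
Saturation requires V_DS ≥ V_GS − V_t = 3.21 V; 9.84 ≥ 3.21 ✓.

I_D ≈ 3.9 mA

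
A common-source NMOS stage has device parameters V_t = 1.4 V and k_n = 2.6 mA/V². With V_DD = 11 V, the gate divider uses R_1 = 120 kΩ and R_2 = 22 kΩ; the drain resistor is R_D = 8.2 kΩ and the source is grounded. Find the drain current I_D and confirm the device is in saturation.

I_D ≈ 0.12 mA

V_G = V_DD·R_2/(R_1+R_2) = 11×22/142 = 1.7 V. With the source grounded, V_GS = V_G = 1.7 V.
Assume saturation: I_D = (k_n/2)(V_GS − V_t)² = (2.6/2)×(1.7 − 1.4)² = 1.3×0.304² = 0.12 mA.
V_DS = V_DD − I_D·R_D = 11 − 0.12×8.2 = 10 V.
Saturation requires V_DS ≥ V_GS − V_t = 0.304 V; 10 ≥ 0.304 ✓.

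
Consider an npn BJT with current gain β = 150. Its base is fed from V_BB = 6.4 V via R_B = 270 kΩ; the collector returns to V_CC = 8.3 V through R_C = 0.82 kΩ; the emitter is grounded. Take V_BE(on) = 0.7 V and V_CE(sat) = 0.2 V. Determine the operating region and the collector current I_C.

Assume active. Base-emitter loop: I_B = (V_BB − V_BE)/R_B = (6.4 − 0.7)/270 = 0.0211 mA.
I_C = β·I_B = 150×0.0211 = 3.17 mA.
V_CE = V_CC − I_C·R_C = 8.3 − 3.17×0.82 = 5.7 V > V_CE(sat), so the active-region assumption holds.

active; I_C ≈ 3.2 mA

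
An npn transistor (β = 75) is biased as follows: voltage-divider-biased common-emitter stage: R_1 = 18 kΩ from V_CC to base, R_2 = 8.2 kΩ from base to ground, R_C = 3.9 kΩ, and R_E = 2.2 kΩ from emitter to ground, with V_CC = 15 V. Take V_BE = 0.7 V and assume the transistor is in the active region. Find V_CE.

Thevenize the base divider: V_Th = V_CC·R_2/(R_1+R_2) = 15×8.2/26.2 = 4.69 V, R_Th = R_1‖R_2 = 5.63 kΩ.
Base-emitter loop: V_Th = I_B·R_Th + V_BE + (β+1)I_B·R_E, so I_B = (4.69 − 0.7) / (5.63 + 76×2.2) = 0.0231 mA.
I_C = β·I_B = 75×0.0231 = 1.73 mA, and I_E = (β+1)I_B = 1.76 mA.
V_CE = V_CC − I_C·R_C − I_E·R_E = 15 − 1.73×3.9 − 1.76×2.2 = 4.38 V.
V_CE = 4.38 V > 0.2 V confirms active-region operation.

V_CE ≈ 4.4 V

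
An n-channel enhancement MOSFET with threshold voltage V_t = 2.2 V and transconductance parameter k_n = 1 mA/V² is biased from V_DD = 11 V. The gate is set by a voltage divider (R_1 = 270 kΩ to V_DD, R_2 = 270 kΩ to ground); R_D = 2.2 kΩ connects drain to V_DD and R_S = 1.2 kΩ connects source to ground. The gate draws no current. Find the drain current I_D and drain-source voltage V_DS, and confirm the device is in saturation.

V_G = V_DD·R_2/(R_1+R_2) = 11×270/540 = 5.5 V.
Assume saturation: I_D = (k_n/2)(V_GS − V_t)² with V_GS = V_G − I_D·R_S = 5.5 − 1.2·I_D.
Substituting gives 0.72·I_D² − 4.96·I_D + 5.44 = 0, with roots I_D = 1.37 or 5.52 mA.
The root I_D = 5.52 mA gives V_GS = -1.12 V ≤ V_t, so take I_D = 1.37 mA.
Then V_GS = 3.86 V and V_DS = V_DD − I_D(R_D+R_S) = 11 − 1.37×3.4 = 6.34 V.
Saturation requires V_DS ≥ V_GS − V_t = 1.66 V; 6.34 ≥ 1.66 ✓.

I_D ≈ 1.4 mA, V_DS ≈ 6.3 V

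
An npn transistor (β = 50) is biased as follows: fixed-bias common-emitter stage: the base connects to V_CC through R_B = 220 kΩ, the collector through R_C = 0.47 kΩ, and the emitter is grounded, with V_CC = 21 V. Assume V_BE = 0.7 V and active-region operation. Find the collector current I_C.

I_C ≈ 4.6 mA

Base loop: V_CC = I_B·R_B + V_BE, so I_B = (21 − 0.7)/220 kΩ = 0.0923 mA.
In the active region I_C = β·I_B = 50 × 0.0923 = 4.61 mA.
Collector loop: V_CE = V_CC − I_C·R_C = 21 − 4.61×0.47 = 18.8 V.
Since V_CE = 18.8 V > V_CE(sat) ≈ 0.2 V, the transistor is in the active region as assumed.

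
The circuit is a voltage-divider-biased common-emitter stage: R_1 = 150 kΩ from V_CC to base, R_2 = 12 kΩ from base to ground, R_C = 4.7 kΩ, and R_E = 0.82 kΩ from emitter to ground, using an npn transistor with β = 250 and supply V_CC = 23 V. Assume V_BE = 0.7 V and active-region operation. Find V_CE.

V_CE ≈ 17 V

Thevenize the base divider: V_Th = V_CC·R_2/(R_1+R_2) = 23×12/162 = 1.7 V, R_Th = R_1‖R_2 = 11.1 kΩ.
Base-emitter loop: V_Th = I_B·R_Th + V_BE + (β+1)I_B·R_E, so I_B = (1.7 − 0.7) / (11.1 + 251×0.82) = 0.00463 mA.
I_C = β·I_B = 250×0.00463 = 1.16 mA, and I_E = (β+1)I_B = 1.16 mA.
V_CE = V_CC − I_C·R_C − I_E·R_E = 23 − 1.16×4.7 − 1.16×0.82 = 16.6 V.
V_CE = 16.6 V > 0.2 V confirms active-region operation.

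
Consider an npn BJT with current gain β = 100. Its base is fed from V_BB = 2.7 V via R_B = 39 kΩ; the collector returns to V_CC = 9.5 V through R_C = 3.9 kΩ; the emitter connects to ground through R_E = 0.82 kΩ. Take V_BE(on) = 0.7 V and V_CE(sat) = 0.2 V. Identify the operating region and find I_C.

Assume active. Base-emitter loop: I_B = (V_BB − V_BE)/(R_B + (β+1)R_E) = (2.7 − 0.7)/(39 + 101×0.82) = 0.0164 mA.
I_C = β·I_B = 100×0.0164 = 1.64 mA.
V_CE = V_CC − I_C·R_C − I_E·R_E = 9.5 − 1.64×3.9 − 1.66×0.82 = 1.74 V > V_CE(sat), so the active-region assumption holds.

active; I_C ≈ 1.6 mA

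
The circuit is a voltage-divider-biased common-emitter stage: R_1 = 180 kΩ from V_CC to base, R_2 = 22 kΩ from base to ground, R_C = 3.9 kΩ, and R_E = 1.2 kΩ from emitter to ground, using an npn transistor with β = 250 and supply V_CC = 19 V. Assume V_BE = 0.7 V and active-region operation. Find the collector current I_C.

I_C ≈ 1.1 mA

Thevenize the base divider: V_Th = V_CC·R_2/(R_1+R_2) = 19×22/202 = 2.07 V, R_Th = R_1‖R_2 = 19.6 kΩ.
Base-emitter loop: V_Th = I_B·R_Th + V_BE + (β+1)I_B·R_E, so I_B = (2.07 − 0.7) / (19.6 + 251×1.2) = 0.00427 mA.
I_C = β·I_B = 250×0.00427 = 1.07 mA, and I_E = (β+1)I_B = 1.07 mA.
V_CE = V_CC − I_C·R_C − I_E·R_E = 19 − 1.07×3.9 − 1.07×1.2 = 13.6 V.
V_CE = 13.6 V > 0.2 V confirms active-region operation.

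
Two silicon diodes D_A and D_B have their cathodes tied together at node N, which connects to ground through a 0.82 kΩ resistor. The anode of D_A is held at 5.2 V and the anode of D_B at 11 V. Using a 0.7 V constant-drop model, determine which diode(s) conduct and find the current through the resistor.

Only D_B conducts; I_R ≈ 13 mA

Assume both conduct. Then node N would need to be at both 5.2−0.7 = 4.5 V and 11−0.7 = 10.3 V, which is impossible.
Assume only D_B conducts: V_N = 11 − 0.7 = 10.3 V, so I_R = 10.3/0.82 = 12.6 mA.
Check D_A: its anode-to-cathode voltage is 5.2 − 10.3 = -5.1 V < 0.7 V, so it is off. The assumption is consistent.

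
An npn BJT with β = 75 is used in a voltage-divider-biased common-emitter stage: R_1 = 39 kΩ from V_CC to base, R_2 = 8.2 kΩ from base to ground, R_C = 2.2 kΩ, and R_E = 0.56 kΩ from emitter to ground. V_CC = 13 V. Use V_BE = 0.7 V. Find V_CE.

Thevenize the base divider: V_Th = V_CC·R_2/(R_1+R_2) = 13×8.2/47.2 = 2.26 V, R_Th = R_1‖R_2 = 6.78 kΩ.
Base-emitter loop: V_Th = I_B·R_Th + V_BE + (β+1)I_B·R_E, so I_B = (2.26 − 0.7) / (6.78 + 76×0.56) = 0.0316 mA.
I_C = β·I_B = 75×0.0316 = 2.37 mA, and I_E = (β+1)I_B = 2.4 mA.
V_CE = V_CC − I_C·R_C − I_E·R_E = 13 − 2.37×2.2 − 2.4×0.56 = 6.44 V.
V_CE = 6.44 V > 0.2 V confirms active-region operation.

V_CE ≈ 6.4 V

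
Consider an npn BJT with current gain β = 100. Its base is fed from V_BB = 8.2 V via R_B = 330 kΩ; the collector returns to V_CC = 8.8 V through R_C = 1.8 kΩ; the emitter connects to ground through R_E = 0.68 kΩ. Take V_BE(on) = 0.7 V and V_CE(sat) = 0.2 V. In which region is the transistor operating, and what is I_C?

Assume active. Base-emitter loop: I_B = (V_BB − V_BE)/(R_B + (β+1)R_E) = (8.2 − 0.7)/(330 + 101×0.68) = 0.0188 mA.
I_C = β·I_B = 100×0.0188 = 1.88 mA.
V_CE = V_CC − I_C·R_C − I_E·R_E = 8.8 − 1.88×1.8 − 1.9×0.68 = 4.12 V > V_CE(sat), so the active-region assumption holds.

active; I_C ≈ 1.9 mA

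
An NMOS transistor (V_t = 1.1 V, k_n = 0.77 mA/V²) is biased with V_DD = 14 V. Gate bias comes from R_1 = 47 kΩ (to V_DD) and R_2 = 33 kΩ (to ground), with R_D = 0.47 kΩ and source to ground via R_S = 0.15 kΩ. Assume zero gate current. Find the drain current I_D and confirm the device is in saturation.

I_D ≈ 5.6 mA

V_G = V_DD·R_2/(R_1+R_2) = 14×33/80 = 5.78 V.
Assume saturation: I_D = (k_n/2)(V_GS − V_t)² with V_GS = V_G − I_D·R_S = 5.78 − 0.15·I_D.
Substituting gives 0.00866·I_D² − 1.54·I_D + 8.41 = 0, with roots I_D = 5.64 or 172 mA.
The root I_D = 172 mA gives V_GS = -20 V ≤ V_t, so take I_D = 5.64 mA.
Then V_GS = 4.93 V and V_DS = V_DD − I_D(R_D+R_S) = 14 − 5.64×0.62 = 10.5 V.
Saturation requires V_DS ≥ V_GS − V_t = 3.83 V; 10.5 ≥ 3.83 ✓.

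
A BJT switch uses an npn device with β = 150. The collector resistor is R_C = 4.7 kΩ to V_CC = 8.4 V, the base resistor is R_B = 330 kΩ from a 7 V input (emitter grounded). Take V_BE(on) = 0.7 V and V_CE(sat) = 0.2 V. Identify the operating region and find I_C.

saturation; I_C ≈ 1.7 mA

Assume active: I_B = (7 − 0.7)/330 = 0.0191 mA, giving I_C = β·I_B = 2.86 mA.
But then V_CE = 8.4 − 2.86×4.7 = -5.06 V < V_CE(sat) = 0.2 V — impossible in the active region.
So the transistor is saturated. With V_CE = 0.2 V, I_C = (V_CC − 0.2)/R_C = 8.2/4.7 = 1.74 mA.
Check: β·I_B = 2.86 mA > I_C = 1.74 mA, confirming saturation.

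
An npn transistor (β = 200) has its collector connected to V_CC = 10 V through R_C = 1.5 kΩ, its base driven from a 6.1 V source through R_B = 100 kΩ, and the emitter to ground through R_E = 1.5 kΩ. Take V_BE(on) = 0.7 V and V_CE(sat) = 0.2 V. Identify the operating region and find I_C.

active; I_C ≈ 2.7 mA

Assume active. Base-emitter loop: I_B = (V_BB − V_BE)/(R_B + (β+1)R_E) = (6.1 − 0.7)/(100 + 201×1.5) = 0.0134 mA.
I_C = β·I_B = 200×0.0134 = 2.69 mA.
V_CE = V_CC − I_C·R_C − I_E·R_E = 10 − 2.69×1.5 − 2.7×1.5 = 1.91 V > V_CE(sat), so the active-region assumption holds.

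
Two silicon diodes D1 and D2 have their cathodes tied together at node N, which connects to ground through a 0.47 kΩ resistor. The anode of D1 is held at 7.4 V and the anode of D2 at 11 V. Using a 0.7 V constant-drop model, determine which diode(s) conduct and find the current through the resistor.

Only D2 conducts; I_R ≈ 22 mA

Assume both conduct. Then node N would need to be at both 7.4−0.7 = 6.7 V and 11−0.7 = 10.3 V, which is impossible.
Assume only D2 conducts: V_N = 11 − 0.7 = 10.3 V, so I_R = 10.3/0.47 = 21.9 mA.
Check D1: its anode-to-cathode voltage is 7.4 − 10.3 = -2.9 V < 0.7 V, so it is off. The assumption is consistent.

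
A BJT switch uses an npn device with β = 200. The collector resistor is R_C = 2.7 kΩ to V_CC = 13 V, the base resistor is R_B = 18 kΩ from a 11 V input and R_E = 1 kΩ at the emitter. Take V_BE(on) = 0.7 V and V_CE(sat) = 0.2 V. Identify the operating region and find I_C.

saturation; I_C ≈ 3.4 mA

Assume active: I_B = (11 − 0.7)/(18 + 201×1) = 0.047 mA, I_C = β·I_B = 9.41 mA.
Then V_CE = 13 − 9.41×2.7 − 9.45×1 = -21.9 V < 0.2 V — the active assumption fails.
Re-solve with V_CE = 0.2 V. KCL at the emitter: V_E/R_E = (V_BB−0.7−V_E)/R_B + (V_CC−0.2−V_E)/R_C, giving V_E = 3.73 V.
I_C = (V_CC − 0.2 − V_E)/R_C = (12.8 − 3.73)/2.7 = 3.36 mA.
Check: I_B = (10.3 − 3.73)/18 = 0.365 mA, and β·I_B = 73 mA > I_C, confirming saturation.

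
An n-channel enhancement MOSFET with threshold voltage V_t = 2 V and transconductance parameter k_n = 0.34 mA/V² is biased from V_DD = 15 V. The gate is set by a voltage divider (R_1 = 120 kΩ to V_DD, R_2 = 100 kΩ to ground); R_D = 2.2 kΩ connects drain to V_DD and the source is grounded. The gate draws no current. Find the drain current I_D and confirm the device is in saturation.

I_D ≈ 3.9 mA

V_G = V_DD·R_2/(R_1+R_2) = 15×100/220 = 6.82 V. With the source grounded, V_GS = V_G = 6.82 V.
Assume saturation: I_D = (k_n/2)(V_GS − V_t)² = (0.34/2)×(6.82 − 2)² = 0.17×4.82² = 3.95 mA.
V_DS = V_DD − I_D·R_D = 15 − 3.95×2.2 = 6.32 V.
Saturation requires V_DS ≥ V_GS − V_t = 4.82 V; 6.32 ≥ 4.82 ✓.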